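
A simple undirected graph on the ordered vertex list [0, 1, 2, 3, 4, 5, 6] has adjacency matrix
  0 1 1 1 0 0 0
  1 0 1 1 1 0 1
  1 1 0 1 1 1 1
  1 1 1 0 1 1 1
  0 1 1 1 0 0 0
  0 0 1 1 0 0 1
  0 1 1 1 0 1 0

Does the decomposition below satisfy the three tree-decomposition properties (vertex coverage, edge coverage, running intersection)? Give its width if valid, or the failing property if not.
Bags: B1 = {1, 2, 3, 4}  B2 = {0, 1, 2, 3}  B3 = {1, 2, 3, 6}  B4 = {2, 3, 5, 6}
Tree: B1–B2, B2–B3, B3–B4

Vertex coverage: the bags together contain {0, 1, 2, 3, 4, 5, 6}, the full vertex set. Edge coverage: each edge of G has both endpoints in at least one bag. Running intersection: for every vertex, the bags containing it form a connected subtree. All three properties hold, so this is a valid tree decomposition of width max|bag| − 1 = 3, and hence tw(G) ≤ 3.

Yes; width 3.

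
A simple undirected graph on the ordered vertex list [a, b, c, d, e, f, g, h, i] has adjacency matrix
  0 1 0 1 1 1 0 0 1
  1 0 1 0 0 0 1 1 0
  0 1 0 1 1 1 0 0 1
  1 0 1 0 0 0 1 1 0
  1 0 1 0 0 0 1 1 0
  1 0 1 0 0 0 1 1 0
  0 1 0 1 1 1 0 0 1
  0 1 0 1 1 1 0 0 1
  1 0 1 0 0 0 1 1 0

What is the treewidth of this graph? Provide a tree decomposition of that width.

Each bag holds 5 vertices, so the decomposition has width 4, which upper-bounds the treewidth. For the lower bound: the 5 vertex sets {b,c}, {f,g}, {a,i}, {h}, {e} are disjoint, each induces a connected subgraph, and every pair is joined by at least one edge of G. Contracting each set to a single vertex therefore yields K_{5} as a minor, and since treewidth is minor-monotone, tw(G) ≥ tw(K_{5}) = 4. Therefore the treewidth is 4.

Treewidth 4.
Bags: B1 = {a, b, c, g, h}  B2 = {a, c, f, g, h}  B3 = {a, c, g, h, i}  B4 = {a, c, e, g, h}  B5 = {a, c, d, g, h}
Tree: B1–B2, B2–B3, B3–B4, B4–B5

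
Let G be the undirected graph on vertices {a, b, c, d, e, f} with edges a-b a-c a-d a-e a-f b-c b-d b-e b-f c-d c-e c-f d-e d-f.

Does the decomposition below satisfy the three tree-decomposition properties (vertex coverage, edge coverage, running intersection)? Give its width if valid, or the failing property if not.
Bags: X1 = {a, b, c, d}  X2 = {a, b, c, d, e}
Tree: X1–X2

A tree decomposition must satisfy three properties: every vertex lies in some bag; for every edge, both endpoints lie together in some bag; and for every vertex, the bags containing it form a connected subtree. Here vertex f appears in no bag, so the decomposition is invalid.

No — vertex f appears in no bag.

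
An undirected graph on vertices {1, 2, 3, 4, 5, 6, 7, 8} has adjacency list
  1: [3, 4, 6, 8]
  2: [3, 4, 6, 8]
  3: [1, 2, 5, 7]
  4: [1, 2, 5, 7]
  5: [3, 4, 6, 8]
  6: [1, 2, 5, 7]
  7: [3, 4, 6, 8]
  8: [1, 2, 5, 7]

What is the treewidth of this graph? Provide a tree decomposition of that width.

Treewidth 4.
One optimal decomposition is:
Bags: B1 = {2, 3, 4, 6, 8}  B2 = {3, 4, 6, 7, 8}  B3 = {1, 3, 4, 6, 8}  B4 = {3, 4, 5, 6, 8}
Tree: B1–B2, B2–B3, B3–B4

Each bag holds 5 vertices, so the decomposition has width 4, which upper-bounds the treewidth. For the lower bound: the 5 vertex sets {2,4}, {7,8}, {1,3}, {6}, {5} are disjoint, each induces a connected subgraph, and every pair is joined by at least one edge of G. Contracting each set to a single vertex therefore yields K_{5} as a minor, and since treewidth is minor-monotone, tw(G) ≥ tw(K_{5}) = 4. The upper and lower bounds meet at 4, so that is the treewidth.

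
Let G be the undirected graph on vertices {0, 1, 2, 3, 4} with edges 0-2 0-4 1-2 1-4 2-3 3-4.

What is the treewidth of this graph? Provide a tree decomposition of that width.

Each bag holds 3 vertices, so the decomposition has width 2, which upper-bounds the treewidth. For the lower bound, G contains the cycle 3–2–1–4–3, so G is not a forest; only forests have treewidth ≤ 1, hence tw(G) ≥ 2. Hence tw(G) = 2 exactly.

Treewidth 2.
One optimal decomposition is:
Bags: B1 = {2, 3, 4}  B2 = {1, 2, 4}  B3 = {0, 2, 4}
Tree: B1–B2, B2–B3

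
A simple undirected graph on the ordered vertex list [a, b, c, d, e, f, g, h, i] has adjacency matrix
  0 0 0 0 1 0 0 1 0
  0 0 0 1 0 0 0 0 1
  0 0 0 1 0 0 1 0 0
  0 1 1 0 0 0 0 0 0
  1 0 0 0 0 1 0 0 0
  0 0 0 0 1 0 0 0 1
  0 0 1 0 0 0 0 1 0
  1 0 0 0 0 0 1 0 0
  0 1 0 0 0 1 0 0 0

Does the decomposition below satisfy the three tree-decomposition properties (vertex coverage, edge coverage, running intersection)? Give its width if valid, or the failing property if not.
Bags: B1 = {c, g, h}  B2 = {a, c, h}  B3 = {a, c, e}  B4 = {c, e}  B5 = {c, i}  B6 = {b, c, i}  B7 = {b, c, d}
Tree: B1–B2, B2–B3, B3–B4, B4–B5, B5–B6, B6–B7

A tree decomposition must satisfy three properties: every vertex lies in some bag; for every edge, both endpoints lie together in some bag; and for every vertex, the bags containing it form a connected subtree. Here vertex f appears in no bag, so the decomposition is invalid.

No — vertex f appears in no bag.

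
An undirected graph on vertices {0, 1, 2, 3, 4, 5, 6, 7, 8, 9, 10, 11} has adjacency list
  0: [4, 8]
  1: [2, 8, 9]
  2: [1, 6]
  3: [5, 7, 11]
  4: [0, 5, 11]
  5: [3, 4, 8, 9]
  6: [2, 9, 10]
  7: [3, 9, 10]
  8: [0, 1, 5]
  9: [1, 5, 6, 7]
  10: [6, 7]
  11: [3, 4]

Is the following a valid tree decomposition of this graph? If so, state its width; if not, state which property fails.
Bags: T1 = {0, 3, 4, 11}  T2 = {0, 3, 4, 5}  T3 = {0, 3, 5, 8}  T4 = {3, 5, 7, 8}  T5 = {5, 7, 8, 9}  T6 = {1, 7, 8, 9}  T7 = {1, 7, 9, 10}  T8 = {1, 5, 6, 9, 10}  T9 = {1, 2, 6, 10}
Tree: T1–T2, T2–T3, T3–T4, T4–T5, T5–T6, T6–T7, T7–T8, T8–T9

No — bags containing vertex 5 are not connected in the tree.

A tree decomposition must satisfy three properties: every vertex lies in some bag; for every edge, both endpoints lie together in some bag; and for every vertex, the bags containing it form a connected subtree. Here bags containing vertex 5 are not connected in the tree, so the decomposition is invalid.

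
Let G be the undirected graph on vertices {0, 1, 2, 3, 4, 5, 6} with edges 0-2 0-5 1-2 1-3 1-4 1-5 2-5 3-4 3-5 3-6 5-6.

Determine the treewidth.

2

A width-2 tree decomposition is:
Bags: B1 = {1, 3, 5}  B2 = {1, 2, 5}  B3 = {3, 5, 6}  B4 = {1, 3, 4}  B5 = {0, 2, 5}
Tree: B1–B2, B1–B3, B1–B4, B2–B5
The largest bag has 3 vertices, giving width 2; this decomposition certifies tw(G) ≤ 2. For the lower bound, the 3 vertices {1, 3, 4} are pairwise adjacent, and any tree decomposition puts a clique entirely inside one bag — forcing width ≥ 2. The upper and lower bounds meet at 2, so that is the treewidth.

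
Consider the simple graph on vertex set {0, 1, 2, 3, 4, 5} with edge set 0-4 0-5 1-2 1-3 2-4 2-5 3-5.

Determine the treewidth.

2

A width-2 tree decomposition is:
Bags: B1 = {0, 2, 4}  B2 = {0, 2, 5}  B3 = {1, 2, 5}  B4 = {1, 3, 5}
Tree: B1–B2, B2–B3, B3–B4
Every bag has size at most 3, so the width is 3 − 1 = 2 and tw(G) ≤ 2. Since 4–0–5–2–4 is a cycle in G, G is not acyclic. Forests are exactly the graphs of treewidth ≤ 1, so tw(G) ≥ 2. The upper and lower bounds meet at 2, so that is the treewidth.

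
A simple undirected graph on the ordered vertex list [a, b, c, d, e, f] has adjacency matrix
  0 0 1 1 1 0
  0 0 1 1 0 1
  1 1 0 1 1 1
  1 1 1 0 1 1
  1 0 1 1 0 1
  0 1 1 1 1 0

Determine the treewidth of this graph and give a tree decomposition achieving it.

Treewidth 3.
One optimal decomposition is:
Bags: B1 = {c, d, e, f}  B2 = {b, c, d, f}  B3 = {a, c, d, e}
Tree: B1–B2, B1–B3

Each bag holds 4 vertices, so the decomposition has width 3, which upper-bounds the treewidth. On the other hand G contains the 4-clique {a, c, d, e}. A clique must lie in a single bag of any decomposition, so no decomposition can have width below 3. The upper and lower bounds meet at 3, so that is the treewidth.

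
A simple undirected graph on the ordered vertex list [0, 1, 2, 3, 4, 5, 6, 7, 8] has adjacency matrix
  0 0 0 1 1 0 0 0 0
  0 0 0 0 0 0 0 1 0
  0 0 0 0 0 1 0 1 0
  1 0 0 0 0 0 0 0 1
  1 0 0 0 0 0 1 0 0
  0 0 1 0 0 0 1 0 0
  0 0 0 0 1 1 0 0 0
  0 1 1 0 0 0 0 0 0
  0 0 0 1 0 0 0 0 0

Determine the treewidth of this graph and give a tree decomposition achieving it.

Each bag holds 2 vertices, so the decomposition has width 1, which upper-bounds the treewidth. G has an edge, so its treewidth is at least 1. Combining the bounds, tw(G) = 1.

Treewidth 1.
One such decomposition:
Bags: B1 = {3, 8}  B2 = {0, 3}  B3 = {0, 4}  B4 = {4, 6}  B5 = {5, 6}  B6 = {2, 5}  B7 = {2, 7}  B8 = {1, 7}
Tree: B1–B2, B2–B3, B3–B4, B4–B5, B5–B6, B6–B7, B7–B8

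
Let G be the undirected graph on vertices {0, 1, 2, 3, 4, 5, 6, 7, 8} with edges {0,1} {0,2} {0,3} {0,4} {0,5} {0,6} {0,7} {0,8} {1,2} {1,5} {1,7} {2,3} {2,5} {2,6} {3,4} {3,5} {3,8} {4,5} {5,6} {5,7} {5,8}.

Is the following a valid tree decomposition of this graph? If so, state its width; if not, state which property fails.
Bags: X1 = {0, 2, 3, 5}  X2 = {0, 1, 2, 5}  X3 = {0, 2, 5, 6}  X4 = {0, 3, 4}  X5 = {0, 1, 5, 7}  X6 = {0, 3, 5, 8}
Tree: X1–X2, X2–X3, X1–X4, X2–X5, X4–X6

No — edge (5,4) lies in no bag.

A tree decomposition must satisfy three properties: every vertex lies in some bag; for every edge, both endpoints lie together in some bag; and for every vertex, the bags containing it form a connected subtree. Here edge (5,4) lies in no bag, so the decomposition is invalid.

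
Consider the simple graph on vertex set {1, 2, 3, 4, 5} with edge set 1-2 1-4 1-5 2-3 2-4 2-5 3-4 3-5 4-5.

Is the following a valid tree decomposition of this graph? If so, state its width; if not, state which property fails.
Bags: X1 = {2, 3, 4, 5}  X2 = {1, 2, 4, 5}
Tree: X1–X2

Yes; width 3.

Every vertex of G appears in some bag (union = {1, 2, 3, 4, 5}); every edge is covered by a bag; and for each vertex v the set of bags containing v is connected in the bag tree. The decomposition is therefore valid. The largest bag has 4 vertices, so the width is 3.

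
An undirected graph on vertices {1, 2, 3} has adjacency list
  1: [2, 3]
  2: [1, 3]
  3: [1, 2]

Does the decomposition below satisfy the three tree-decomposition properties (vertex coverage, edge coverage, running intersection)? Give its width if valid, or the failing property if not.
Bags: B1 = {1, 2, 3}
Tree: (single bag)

Yes; width 2.

Vertex coverage: the bags together contain {1, 2, 3}, the full vertex set. Edge coverage: each edge of G has both endpoints in at least one bag. Running intersection: for every vertex, the bags containing it form a connected subtree. All three properties hold, so this is a valid tree decomposition of width max|bag| − 1 = 2, and hence tw(G) ≤ 2.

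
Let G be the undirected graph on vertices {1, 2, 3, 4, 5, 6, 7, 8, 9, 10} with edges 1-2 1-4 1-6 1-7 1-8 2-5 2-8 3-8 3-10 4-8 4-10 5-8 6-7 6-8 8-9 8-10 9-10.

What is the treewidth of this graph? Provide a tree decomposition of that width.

The largest bag has 3 vertices, giving width 2; this decomposition certifies tw(G) ≤ 2. Conversely, {1, 2, 8} is a clique of size 3, and the vertices of any clique must share a bag in every tree decomposition; so some bag has ≥ 3 vertices and tw(G) ≥ 2. Combining the bounds, tw(G) = 2.

Treewidth 2.
Bags: B1 = {4, 8, 10}  B2 = {3, 8, 10}  B3 = {1, 4, 8}  B4 = {1, 6, 8}  B5 = {1, 2, 8}  B6 = {8, 9, 10}  B7 = {2, 5, 8}  B8 = {1, 6, 7}
Tree: B1–B2, B1–B3, B3–B4, B4–B5, B1–B6, B5–B7, B4–B8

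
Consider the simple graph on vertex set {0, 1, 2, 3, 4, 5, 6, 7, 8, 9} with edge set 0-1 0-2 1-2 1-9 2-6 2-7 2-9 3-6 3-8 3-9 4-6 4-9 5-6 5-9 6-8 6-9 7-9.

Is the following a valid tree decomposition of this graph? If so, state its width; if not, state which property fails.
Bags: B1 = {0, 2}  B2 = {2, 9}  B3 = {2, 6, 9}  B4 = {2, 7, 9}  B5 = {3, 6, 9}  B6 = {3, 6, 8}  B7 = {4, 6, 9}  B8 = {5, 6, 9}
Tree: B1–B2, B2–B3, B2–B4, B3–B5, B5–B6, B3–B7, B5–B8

A tree decomposition must satisfy three properties: every vertex lies in some bag; for every edge, both endpoints lie together in some bag; and for every vertex, the bags containing it form a connected subtree. Here vertex 1 appears in no bag, so the decomposition is invalid.

No — vertex 1 appears in no bag.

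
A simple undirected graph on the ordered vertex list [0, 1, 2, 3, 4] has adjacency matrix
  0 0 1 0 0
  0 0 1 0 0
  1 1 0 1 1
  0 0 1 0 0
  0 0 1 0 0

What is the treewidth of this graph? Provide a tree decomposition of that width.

Treewidth 1.
One such decomposition:
Bags: B1 = {1, 2}  B2 = {2, 4}  B3 = {0, 2}  B4 = {2, 3}
Tree: B1–B2, B2–B3, B1–B4

Each bag holds 2 vertices, so the decomposition has width 1, which upper-bounds the treewidth. G has an edge, so its treewidth is at least 1. Hence tw(G) = 1 exactly.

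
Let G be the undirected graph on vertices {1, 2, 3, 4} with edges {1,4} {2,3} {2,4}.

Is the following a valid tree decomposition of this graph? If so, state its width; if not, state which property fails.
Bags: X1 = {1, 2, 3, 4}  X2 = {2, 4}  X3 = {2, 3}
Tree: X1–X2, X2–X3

No — bags containing vertex 3 are not connected in the tree.

A tree decomposition must satisfy three properties: every vertex lies in some bag; for every edge, both endpoints lie together in some bag; and for every vertex, the bags containing it form a connected subtree. Here bags containing vertex 3 are not connected in the tree, so the decomposition is invalid.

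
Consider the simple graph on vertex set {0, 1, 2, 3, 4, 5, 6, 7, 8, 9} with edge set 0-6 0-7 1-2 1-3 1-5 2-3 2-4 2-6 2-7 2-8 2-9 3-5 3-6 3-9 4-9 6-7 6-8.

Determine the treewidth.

2

A width-2 tree decomposition is:
Bags: B1 = {2, 6, 8}  B2 = {2, 3, 6}  B3 = {2, 6, 7}  B4 = {2, 3, 9}  B5 = {1, 2, 3}  B6 = {2, 4, 9}  B7 = {1, 3, 5}  B8 = {0, 6, 7}
Tree: B1–B2, B2–B3, B2–B4, B4–B5, B4–B6, B5–B7, B3–B8
Every bag has size at most 3, so the width is 3 − 1 = 2 and tw(G) ≤ 2. For the lower bound, the 3 vertices {0, 6, 7} are pairwise adjacent, and any tree decomposition puts a clique entirely inside one bag — forcing width ≥ 2. The upper and lower bounds meet at 2, so that is the treewidth.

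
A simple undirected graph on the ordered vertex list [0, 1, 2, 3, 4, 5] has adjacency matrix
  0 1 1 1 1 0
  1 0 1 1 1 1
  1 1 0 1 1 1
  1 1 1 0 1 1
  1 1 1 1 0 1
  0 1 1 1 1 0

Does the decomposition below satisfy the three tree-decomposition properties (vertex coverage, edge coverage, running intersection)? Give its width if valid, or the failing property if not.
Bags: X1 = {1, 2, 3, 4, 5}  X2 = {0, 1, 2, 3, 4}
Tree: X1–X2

Yes; width 4.

Every vertex of G appears in some bag (union = {0, 1, 2, 3, 4, 5}); every edge is covered by a bag; and for each vertex v the set of bags containing v is connected in the bag tree. The decomposition is therefore valid. The largest bag has 5 vertices, so the width is 4.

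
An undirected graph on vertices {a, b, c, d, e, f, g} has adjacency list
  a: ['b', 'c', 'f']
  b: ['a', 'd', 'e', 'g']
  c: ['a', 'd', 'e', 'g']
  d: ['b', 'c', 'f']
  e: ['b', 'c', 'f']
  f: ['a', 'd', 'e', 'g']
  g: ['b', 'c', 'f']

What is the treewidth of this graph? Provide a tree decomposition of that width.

Treewidth 3.
One such decomposition:
Bags: B1 = {b, c, f, g}  B2 = {b, c, d, f}  B3 = {a, b, c, f}  B4 = {b, c, e, f}
Tree: B1–B2, B2–B3, B3–B4

Every bag has size at most 4, so the width is 4 − 1 = 3 and tw(G) ≤ 3. For the lower bound: the 4 vertex sets {f,g}, {b,d}, {c}, {a} are disjoint, each induces a connected subgraph, and every pair is joined by at least one edge of G. Contracting each set to a single vertex therefore yields K_{4} as a minor, and since treewidth is minor-monotone, tw(G) ≥ tw(K_{4}) = 3. Therefore the treewidth is 3.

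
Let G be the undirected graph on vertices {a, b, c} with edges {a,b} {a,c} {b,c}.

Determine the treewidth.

A width-2 tree decomposition is:
Bags: B1 = {a, b, c}
Tree: (single bag)
With just one bag of size 3, the width is 3 − 1 = 2, so tw(G) ≤ 2. For the lower bound, the 3 vertices {a, b, c} are pairwise adjacent, and any tree decomposition puts a clique entirely inside one bag — forcing width ≥ 2. Hence tw(G) = 2 exactly.

2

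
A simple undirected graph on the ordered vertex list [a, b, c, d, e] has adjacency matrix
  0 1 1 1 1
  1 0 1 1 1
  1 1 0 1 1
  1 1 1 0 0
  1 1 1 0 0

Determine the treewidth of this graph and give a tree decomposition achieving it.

Treewidth 3.
One such decomposition:
Bags: B1 = {a, b, c, d}  B2 = {a, b, c, e}
Tree: B1–B2

The largest bag has 4 vertices, giving width 3; this decomposition certifies tw(G) ≤ 3. On the other hand G contains the 4-clique {a, b, c, d}. A clique must lie in a single bag of any decomposition, so no decomposition can have width below 3. Therefore the treewidth is 3.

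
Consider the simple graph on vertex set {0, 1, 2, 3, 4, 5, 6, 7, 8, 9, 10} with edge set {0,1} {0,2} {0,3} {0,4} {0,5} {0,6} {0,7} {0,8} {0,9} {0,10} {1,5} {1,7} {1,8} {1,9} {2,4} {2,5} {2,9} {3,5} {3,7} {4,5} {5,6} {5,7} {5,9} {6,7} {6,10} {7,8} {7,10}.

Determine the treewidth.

3

A width-3 tree decomposition is:
Bags: B1 = {0, 1, 5, 9}  B2 = {0, 2, 5, 9}  B3 = {0, 1, 5, 7}  B4 = {0, 3, 5, 7}  B5 = {0, 5, 6, 7}  B6 = {0, 6, 7, 10}  B7 = {0, 2, 4, 5}  B8 = {0, 1, 7, 8}
Tree: B1–B2, B1–B3, B3–B4, B4–B5, B5–B6, B2–B7, B3–B8
The largest bag has 4 vertices, giving width 3; this decomposition certifies tw(G) ≤ 3. For the lower bound, the 4 vertices {0, 1, 7, 8} are pairwise adjacent, and any tree decomposition puts a clique entirely inside one bag — forcing width ≥ 3. Hence tw(G) = 3 exactly.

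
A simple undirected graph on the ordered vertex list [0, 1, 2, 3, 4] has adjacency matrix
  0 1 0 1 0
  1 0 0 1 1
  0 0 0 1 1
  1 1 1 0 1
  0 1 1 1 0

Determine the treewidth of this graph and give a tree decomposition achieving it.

Treewidth 2.
One optimal decomposition is:
Bags: B1 = {0, 1, 3}  B2 = {1, 3, 4}  B3 = {2, 3, 4}
Tree: B1–B2, B2–B3

The largest bag has 3 vertices, giving width 2; this decomposition certifies tw(G) ≤ 2. Conversely, {0, 1, 3} is a clique of size 3, and the vertices of any clique must share a bag in every tree decomposition; so some bag has ≥ 3 vertices and tw(G) ≥ 2. The upper and lower bounds meet at 2, so that is the treewidth.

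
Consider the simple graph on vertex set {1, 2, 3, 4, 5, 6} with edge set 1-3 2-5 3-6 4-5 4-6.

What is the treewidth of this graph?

A width-1 tree decomposition is:
Bags: B1 = {1, 3}  B2 = {3, 6}  B3 = {4, 6}  B4 = {4, 5}  B5 = {2, 5}
Tree: B1–B2, B2–B3, B3–B4, B4–B5
Every bag has size at most 2, so the width is 2 − 1 = 1 and tw(G) ≤ 1. G has an edge, so its treewidth is at least 1. Combining the bounds, tw(G) = 1.

1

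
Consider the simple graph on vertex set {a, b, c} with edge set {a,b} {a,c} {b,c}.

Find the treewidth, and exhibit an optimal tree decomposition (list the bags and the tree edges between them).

Treewidth 2.
Bags: B1 = {a, b, c}
Tree: (single bag)

A single bag containing all 3 vertices is trivially a valid decomposition of width 2. On the other hand G contains the 3-clique {a, b, c}. A clique must lie in a single bag of any decomposition, so no decomposition can have width below 2. Hence tw(G) = 2 exactly.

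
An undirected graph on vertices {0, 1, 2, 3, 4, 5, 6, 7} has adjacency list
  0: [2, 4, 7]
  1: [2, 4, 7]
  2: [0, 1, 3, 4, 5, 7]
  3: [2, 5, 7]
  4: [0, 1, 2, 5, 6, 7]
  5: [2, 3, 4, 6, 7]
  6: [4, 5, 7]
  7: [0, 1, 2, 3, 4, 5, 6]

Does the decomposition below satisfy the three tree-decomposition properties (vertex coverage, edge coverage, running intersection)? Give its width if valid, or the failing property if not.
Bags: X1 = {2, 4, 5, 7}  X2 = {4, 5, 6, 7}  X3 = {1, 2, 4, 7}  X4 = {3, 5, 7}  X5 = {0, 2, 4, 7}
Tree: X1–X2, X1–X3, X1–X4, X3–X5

No — edge (2,3) lies in no bag.

A tree decomposition must satisfy three properties: every vertex lies in some bag; for every edge, both endpoints lie together in some bag; and for every vertex, the bags containing it form a connected subtree. Here edge (2,3) lies in no bag, so the decomposition is invalid.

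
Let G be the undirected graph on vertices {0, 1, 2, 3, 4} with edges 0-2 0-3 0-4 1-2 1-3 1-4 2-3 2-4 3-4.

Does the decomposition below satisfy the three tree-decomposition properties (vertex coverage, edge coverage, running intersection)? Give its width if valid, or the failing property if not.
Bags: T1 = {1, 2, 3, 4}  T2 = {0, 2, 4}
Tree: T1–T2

No — edge (3,0) lies in no bag.

A tree decomposition must satisfy three properties: every vertex lies in some bag; for every edge, both endpoints lie together in some bag; and for every vertex, the bags containing it form a connected subtree. Here edge (3,0) lies in no bag, so the decomposition is invalid.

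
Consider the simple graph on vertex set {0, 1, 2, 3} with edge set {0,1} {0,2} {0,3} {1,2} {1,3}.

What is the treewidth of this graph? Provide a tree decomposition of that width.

Treewidth 2.
Bags: B1 = {0, 1, 2}  B2 = {0, 1, 3}
Tree: B1–B2

Each bag holds 3 vertices, so the decomposition has width 2, which upper-bounds the treewidth. For the lower bound, the 3 vertices {0, 1, 2} are pairwise adjacent, and any tree decomposition puts a clique entirely inside one bag — forcing width ≥ 2. Hence tw(G) = 2 exactly.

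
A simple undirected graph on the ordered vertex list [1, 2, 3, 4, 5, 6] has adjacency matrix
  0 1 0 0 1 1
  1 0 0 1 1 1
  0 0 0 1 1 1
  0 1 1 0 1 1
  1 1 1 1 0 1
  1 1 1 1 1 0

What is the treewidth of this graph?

3

A width-3 tree decomposition is:
Bags: B1 = {2, 4, 5, 6}  B2 = {1, 2, 5, 6}  B3 = {3, 4, 5, 6}
Tree: B1–B2, B1–B3
The largest bag has 4 vertices, giving width 3; this decomposition certifies tw(G) ≤ 3. On the other hand G contains the 4-clique {1, 2, 5, 6}. A clique must lie in a single bag of any decomposition, so no decomposition can have width below 3. Therefore the treewidth is 3.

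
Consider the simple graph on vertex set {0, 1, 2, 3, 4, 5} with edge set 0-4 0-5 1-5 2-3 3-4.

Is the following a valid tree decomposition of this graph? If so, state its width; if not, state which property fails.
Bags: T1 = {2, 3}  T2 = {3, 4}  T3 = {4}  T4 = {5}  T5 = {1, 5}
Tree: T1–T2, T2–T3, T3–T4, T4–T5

No — vertex 0 appears in no bag.

A tree decomposition must satisfy three properties: every vertex lies in some bag; for every edge, both endpoints lie together in some bag; and for every vertex, the bags containing it form a connected subtree. Here vertex 0 appears in no bag, so the decomposition is invalid.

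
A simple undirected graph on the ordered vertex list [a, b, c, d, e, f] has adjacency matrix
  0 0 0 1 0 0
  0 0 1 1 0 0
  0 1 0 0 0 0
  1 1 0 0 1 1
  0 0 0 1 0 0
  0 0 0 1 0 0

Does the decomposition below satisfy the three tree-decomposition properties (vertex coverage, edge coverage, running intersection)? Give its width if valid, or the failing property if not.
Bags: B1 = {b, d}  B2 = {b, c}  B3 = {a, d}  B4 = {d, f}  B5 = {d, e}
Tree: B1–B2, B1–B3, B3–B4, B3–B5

Yes; width 1.

Vertex coverage: the bags together contain {a, b, c, d, e, f}, the full vertex set. Edge coverage: each edge of G has both endpoints in at least one bag. Running intersection: for every vertex, the bags containing it form a connected subtree. All three properties hold, so this is a valid tree decomposition of width max|bag| − 1 = 1, and hence tw(G) ≤ 1.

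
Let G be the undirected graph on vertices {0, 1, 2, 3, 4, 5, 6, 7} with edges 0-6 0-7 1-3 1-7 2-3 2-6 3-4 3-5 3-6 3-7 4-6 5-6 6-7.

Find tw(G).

A width-2 tree decomposition is:
Bags: B1 = {3, 4, 6}  B2 = {3, 5, 6}  B3 = {3, 6, 7}  B4 = {2, 3, 6}  B5 = {1, 3, 7}  B6 = {0, 6, 7}
Tree: B1–B2, B1–B3, B3–B4, B3–B5, B3–B6
The largest bag has 3 vertices, giving width 2; this decomposition certifies tw(G) ≤ 2. On the other hand G contains the 3-clique {0, 6, 7}. A clique must lie in a single bag of any decomposition, so no decomposition can have width below 2. The upper and lower bounds meet at 2, so that is the treewidth.

2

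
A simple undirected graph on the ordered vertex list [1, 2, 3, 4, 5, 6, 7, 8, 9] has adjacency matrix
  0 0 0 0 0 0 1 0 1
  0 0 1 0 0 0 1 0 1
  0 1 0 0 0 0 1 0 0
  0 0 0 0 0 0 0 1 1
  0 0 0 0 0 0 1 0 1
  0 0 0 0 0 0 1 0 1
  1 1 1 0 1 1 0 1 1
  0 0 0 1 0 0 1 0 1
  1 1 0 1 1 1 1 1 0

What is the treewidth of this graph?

2

A width-2 tree decomposition is:
Bags: B1 = {1, 7, 9}  B2 = {2, 7, 9}  B3 = {7, 8, 9}  B4 = {4, 8, 9}  B5 = {2, 3, 7}  B6 = {6, 7, 9}  B7 = {5, 7, 9}
Tree: B1–B2, B2–B3, B3–B4, B2–B5, B1–B6, B2–B7
The largest bag has 3 vertices, giving width 2; this decomposition certifies tw(G) ≤ 2. For the lower bound, the 3 vertices {4, 8, 9} are pairwise adjacent, and any tree decomposition puts a clique entirely inside one bag — forcing width ≥ 2. Combining the bounds, tw(G) = 2.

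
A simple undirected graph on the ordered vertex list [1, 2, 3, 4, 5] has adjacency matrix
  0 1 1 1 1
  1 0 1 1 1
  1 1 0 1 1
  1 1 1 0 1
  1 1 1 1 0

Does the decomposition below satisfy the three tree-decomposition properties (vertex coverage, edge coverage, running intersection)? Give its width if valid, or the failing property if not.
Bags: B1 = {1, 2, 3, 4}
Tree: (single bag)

A tree decomposition must satisfy three properties: every vertex lies in some bag; for every edge, both endpoints lie together in some bag; and for every vertex, the bags containing it form a connected subtree. Here vertex 5 appears in no bag, so the decomposition is invalid.

No — vertex 5 appears in no bag.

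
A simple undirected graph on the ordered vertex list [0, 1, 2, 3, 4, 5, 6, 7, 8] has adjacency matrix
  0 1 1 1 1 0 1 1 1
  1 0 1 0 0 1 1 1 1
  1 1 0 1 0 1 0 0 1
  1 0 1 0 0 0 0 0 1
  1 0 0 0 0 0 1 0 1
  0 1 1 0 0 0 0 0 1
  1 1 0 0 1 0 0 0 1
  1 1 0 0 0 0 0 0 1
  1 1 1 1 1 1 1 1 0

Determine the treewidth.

3

A width-3 tree decomposition is:
Bags: B1 = {0, 1, 2, 8}  B2 = {0, 2, 3, 8}  B3 = {1, 2, 5, 8}  B4 = {0, 1, 6, 8}  B5 = {0, 4, 6, 8}  B6 = {0, 1, 7, 8}
Tree: B1–B2, B1–B3, B1–B4, B4–B5, B4–B6
Every bag has size at most 4, so the width is 4 − 1 = 3 and tw(G) ≤ 3. On the other hand G contains the 4-clique {0, 1, 2, 8}. A clique must lie in a single bag of any decomposition, so no decomposition can have width below 3. The upper and lower bounds meet at 3, so that is the treewidth.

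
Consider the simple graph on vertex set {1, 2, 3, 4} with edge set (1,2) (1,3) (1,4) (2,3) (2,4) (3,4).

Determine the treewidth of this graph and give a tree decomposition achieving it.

Treewidth 3.
One optimal decomposition is:
Bags: B1 = {1, 2, 3, 4}
Tree: (single bag)

With just one bag of size 4, the width is 4 − 1 = 3, so tw(G) ≤ 3. For the lower bound, the 4 vertices {1, 2, 3, 4} are pairwise adjacent, and any tree decomposition puts a clique entirely inside one bag — forcing width ≥ 3. Hence tw(G) = 3 exactly.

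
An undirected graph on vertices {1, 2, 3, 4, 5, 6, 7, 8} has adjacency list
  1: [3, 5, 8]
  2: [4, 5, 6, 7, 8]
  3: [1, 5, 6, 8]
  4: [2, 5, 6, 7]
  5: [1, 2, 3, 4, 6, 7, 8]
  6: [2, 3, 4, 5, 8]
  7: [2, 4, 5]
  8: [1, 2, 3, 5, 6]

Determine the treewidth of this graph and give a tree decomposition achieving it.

Treewidth 3.
One optimal decomposition is:
Bags: B1 = {2, 4, 5, 6}  B2 = {2, 5, 6, 8}  B3 = {3, 5, 6, 8}  B4 = {2, 4, 5, 7}  B5 = {1, 3, 5, 8}
Tree: B1–B2, B2–B3, B1–B4, B3–B5

Every bag has size at most 4, so the width is 4 − 1 = 3 and tw(G) ≤ 3. On the other hand G contains the 4-clique {1, 3, 5, 8}. A clique must lie in a single bag of any decomposition, so no decomposition can have width below 3. Hence tw(G) = 3 exactly.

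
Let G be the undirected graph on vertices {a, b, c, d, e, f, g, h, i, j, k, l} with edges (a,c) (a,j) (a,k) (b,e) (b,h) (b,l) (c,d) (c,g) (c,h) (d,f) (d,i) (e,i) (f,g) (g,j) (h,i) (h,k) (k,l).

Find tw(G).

A width-3 tree decomposition is:
Bags: B1 = {d, f, g, j}  B2 = {c, d, g, j}  B3 = {a, c, d, j}  B4 = {a, c, d, i}  B5 = {a, c, h, i}  B6 = {a, h, i, k}  B7 = {e, h, i, k}  B8 = {b, e, h, k}  B9 = {b, e, k, l}
Tree: B1–B2, B2–B3, B3–B4, B4–B5, B5–B6, B6–B7, B7–B8, B8–B9
Every bag has size at most 4, so the width is 4 − 1 = 3 and tw(G) ≤ 3. For the lower bound: the 4 vertex sets {f,g,j}, {d}, {c}, {a,h,i,k} are disjoint, each induces a connected subgraph, and every pair is joined by at least one edge of G. Contracting each set to a single vertex therefore yields K_{4} as a minor, and since treewidth is minor-monotone, tw(G) ≥ tw(K_{4}) = 3. Hence tw(G) = 3 exactly.

3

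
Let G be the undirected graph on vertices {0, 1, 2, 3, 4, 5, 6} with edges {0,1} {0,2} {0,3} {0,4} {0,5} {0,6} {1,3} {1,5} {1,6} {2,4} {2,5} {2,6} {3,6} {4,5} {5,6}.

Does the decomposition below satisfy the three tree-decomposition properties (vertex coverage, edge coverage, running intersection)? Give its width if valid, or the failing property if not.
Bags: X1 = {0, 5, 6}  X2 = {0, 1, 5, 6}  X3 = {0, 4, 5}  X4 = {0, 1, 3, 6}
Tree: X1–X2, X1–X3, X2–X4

A tree decomposition must satisfy three properties: every vertex lies in some bag; for every edge, both endpoints lie together in some bag; and for every vertex, the bags containing it form a connected subtree. Here vertex 2 appears in no bag, so the decomposition is invalid.

No — vertex 2 appears in no bag.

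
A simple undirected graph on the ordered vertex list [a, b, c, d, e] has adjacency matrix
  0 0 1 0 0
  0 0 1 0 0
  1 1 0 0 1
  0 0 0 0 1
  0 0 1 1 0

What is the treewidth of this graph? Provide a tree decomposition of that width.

Treewidth 1.
Bags: B1 = {b, c}  B2 = {a, c}  B3 = {c, e}  B4 = {d, e}
Tree: B1–B2, B1–B3, B3–B4

Every bag has size at most 2, so the width is 2 − 1 = 1 and tw(G) ≤ 1. Since G has at least one edge (e.g. c–b), it is not an edgeless graph, so tw(G) ≥ 1. Therefore the treewidth is 1.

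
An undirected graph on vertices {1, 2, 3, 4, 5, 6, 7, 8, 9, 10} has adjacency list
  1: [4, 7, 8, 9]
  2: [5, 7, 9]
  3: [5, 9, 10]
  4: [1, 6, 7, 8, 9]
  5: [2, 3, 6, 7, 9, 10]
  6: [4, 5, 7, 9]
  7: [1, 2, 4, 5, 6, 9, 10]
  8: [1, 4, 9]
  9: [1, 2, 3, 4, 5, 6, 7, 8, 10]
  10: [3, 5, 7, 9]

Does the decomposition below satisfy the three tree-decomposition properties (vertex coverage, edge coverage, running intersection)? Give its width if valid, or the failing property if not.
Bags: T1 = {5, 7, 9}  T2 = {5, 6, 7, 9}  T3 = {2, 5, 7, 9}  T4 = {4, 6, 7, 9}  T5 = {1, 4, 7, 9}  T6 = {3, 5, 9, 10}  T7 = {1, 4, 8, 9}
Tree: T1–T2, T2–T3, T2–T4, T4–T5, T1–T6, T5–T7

A tree decomposition must satisfy three properties: every vertex lies in some bag; for every edge, both endpoints lie together in some bag; and for every vertex, the bags containing it form a connected subtree. Here edge (10,7) lies in no bag, so the decomposition is invalid.

No — edge (10,7) lies in no bag.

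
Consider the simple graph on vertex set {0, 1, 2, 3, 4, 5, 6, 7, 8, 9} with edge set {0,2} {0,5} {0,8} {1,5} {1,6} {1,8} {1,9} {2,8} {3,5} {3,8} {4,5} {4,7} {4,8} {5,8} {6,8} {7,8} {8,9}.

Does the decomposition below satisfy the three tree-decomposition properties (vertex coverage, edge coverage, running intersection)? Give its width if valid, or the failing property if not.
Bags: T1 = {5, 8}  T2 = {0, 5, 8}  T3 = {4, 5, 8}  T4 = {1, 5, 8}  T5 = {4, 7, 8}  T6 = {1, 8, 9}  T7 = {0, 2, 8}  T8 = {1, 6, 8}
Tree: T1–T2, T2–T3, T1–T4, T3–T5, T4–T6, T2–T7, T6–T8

No — vertex 3 appears in no bag.

A tree decomposition must satisfy three properties: every vertex lies in some bag; for every edge, both endpoints lie together in some bag; and for every vertex, the bags containing it form a connected subtree. Here vertex 3 appears in no bag, so the decomposition is invalid.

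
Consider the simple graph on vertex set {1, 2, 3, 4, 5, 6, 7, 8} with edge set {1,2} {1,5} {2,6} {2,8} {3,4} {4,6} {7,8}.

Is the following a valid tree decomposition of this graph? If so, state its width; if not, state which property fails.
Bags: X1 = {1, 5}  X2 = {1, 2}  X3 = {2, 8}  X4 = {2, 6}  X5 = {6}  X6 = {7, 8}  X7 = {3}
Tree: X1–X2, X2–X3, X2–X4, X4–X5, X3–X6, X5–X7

No — vertex 4 appears in no bag.

A tree decomposition must satisfy three properties: every vertex lies in some bag; for every edge, both endpoints lie together in some bag; and for every vertex, the bags containing it form a connected subtree. Here vertex 4 appears in no bag, so the decomposition is invalid.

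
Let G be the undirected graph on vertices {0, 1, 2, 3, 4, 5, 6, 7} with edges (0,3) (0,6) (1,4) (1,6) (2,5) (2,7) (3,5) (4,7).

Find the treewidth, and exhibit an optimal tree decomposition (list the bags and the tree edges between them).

Each bag holds 3 vertices, so the decomposition has width 2, which upper-bounds the treewidth. For the lower bound, G contains the cycle 2–5–3–0–6–1–4–7–2, so G is not a forest; only forests have treewidth ≤ 1, hence tw(G) ≥ 2. Therefore the treewidth is 2.

Treewidth 2.
Bags: B1 = {2, 3, 5}  B2 = {0, 2, 3}  B3 = {0, 2, 6}  B4 = {1, 2, 6}  B5 = {1, 2, 4}  B6 = {2, 4, 7}
Tree: B1–B2, B2–B3, B3–B4, B4–B5, B5–B6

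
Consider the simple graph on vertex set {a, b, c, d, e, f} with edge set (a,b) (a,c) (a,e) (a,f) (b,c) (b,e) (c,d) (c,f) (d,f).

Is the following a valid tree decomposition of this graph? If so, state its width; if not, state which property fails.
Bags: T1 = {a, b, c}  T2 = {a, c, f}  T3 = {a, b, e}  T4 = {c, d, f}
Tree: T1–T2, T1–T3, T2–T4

Every vertex of G appears in some bag (union = {a, b, c, d, e, f}); every edge is covered by a bag; and for each vertex v the set of bags containing v is connected in the bag tree. The decomposition is therefore valid. The largest bag has 3 vertices, so the width is 2.

Yes; width 2.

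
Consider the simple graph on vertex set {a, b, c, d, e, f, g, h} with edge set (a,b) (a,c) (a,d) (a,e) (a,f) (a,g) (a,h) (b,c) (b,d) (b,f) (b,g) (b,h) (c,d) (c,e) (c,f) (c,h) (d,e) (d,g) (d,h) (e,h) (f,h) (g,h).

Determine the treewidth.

A width-4 tree decomposition is:
Bags: B1 = {a, b, c, d, h}  B2 = {a, b, d, g, h}  B3 = {a, c, d, e, h}  B4 = {a, b, c, f, h}
Tree: B1–B2, B1–B3, B1–B4
Every bag has size at most 5, so the width is 5 − 1 = 4 and tw(G) ≤ 4. On the other hand G contains the 5-clique {a, b, d, g, h}. A clique must lie in a single bag of any decomposition, so no decomposition can have width below 4. The upper and lower bounds meet at 4, so that is the treewidth.

4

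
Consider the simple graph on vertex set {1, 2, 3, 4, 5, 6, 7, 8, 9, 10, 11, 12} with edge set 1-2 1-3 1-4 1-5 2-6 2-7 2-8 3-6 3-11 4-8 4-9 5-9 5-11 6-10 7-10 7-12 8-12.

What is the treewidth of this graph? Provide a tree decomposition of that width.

Treewidth 3.
One optimal decomposition is:
Bags: B1 = {4, 5, 9, 11}  B2 = {1, 4, 5, 11}  B3 = {1, 3, 4, 11}  B4 = {1, 3, 4, 8}  B5 = {1, 2, 3, 8}  B6 = {2, 3, 6, 8}  B7 = {2, 6, 8, 12}  B8 = {2, 6, 7, 12}  B9 = {6, 7, 10, 12}
Tree: B1–B2, B2–B3, B3–B4, B4–B5, B5–B6, B6–B7, B7–B8, B8–B9

Each bag holds 4 vertices, so the decomposition has width 3, which upper-bounds the treewidth. For the lower bound: the 4 vertex sets {5,9,11}, {4}, {1}, {2,3,6,8} are disjoint, each induces a connected subgraph, and every pair is joined by at least one edge of G. Contracting each set to a single vertex therefore yields K_{4} as a minor, and since treewidth is minor-monotone, tw(G) ≥ tw(K_{4}) = 3. The upper and lower bounds meet at 3, so that is the treewidth.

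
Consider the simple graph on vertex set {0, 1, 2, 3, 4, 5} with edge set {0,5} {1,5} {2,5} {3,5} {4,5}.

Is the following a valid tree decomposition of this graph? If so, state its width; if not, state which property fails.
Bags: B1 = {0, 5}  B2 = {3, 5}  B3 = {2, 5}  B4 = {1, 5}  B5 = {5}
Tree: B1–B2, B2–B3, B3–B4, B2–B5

A tree decomposition must satisfy three properties: every vertex lies in some bag; for every edge, both endpoints lie together in some bag; and for every vertex, the bags containing it form a connected subtree. Here vertex 4 appears in no bag, so the decomposition is invalid.

No — vertex 4 appears in no bag.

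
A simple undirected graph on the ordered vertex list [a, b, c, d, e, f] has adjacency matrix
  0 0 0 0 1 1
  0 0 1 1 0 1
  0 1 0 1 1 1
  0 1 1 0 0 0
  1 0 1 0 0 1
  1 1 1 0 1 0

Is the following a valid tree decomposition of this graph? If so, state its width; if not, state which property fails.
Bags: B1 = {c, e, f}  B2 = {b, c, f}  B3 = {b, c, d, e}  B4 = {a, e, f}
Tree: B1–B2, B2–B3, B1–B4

No — bags containing vertex e are not connected in the tree.

A tree decomposition must satisfy three properties: every vertex lies in some bag; for every edge, both endpoints lie together in some bag; and for every vertex, the bags containing it form a connected subtree. Here bags containing vertex e are not connected in the tree, so the decomposition is invalid.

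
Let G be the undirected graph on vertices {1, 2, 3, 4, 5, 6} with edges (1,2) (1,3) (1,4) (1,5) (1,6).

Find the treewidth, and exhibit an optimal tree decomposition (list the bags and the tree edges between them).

Every bag has size at most 2, so the width is 2 − 1 = 1 and tw(G) ≤ 1. Since G has at least one edge (e.g. 1–5), it is not an edgeless graph, so tw(G) ≥ 1. Combining the bounds, tw(G) = 1.

Treewidth 1.
Bags: B1 = {1, 5}  B2 = {1, 3}  B3 = {1, 2}  B4 = {1, 6}  B5 = {1, 4}
Tree: B1–B2, B2–B3, B1–B4, B3–B5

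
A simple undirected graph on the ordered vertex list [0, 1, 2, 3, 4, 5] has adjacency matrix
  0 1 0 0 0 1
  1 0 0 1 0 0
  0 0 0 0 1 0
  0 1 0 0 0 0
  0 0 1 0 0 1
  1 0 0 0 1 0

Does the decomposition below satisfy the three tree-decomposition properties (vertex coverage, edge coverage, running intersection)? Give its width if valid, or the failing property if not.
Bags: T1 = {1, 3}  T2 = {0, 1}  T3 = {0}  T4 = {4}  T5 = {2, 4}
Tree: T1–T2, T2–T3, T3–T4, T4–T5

A tree decomposition must satisfy three properties: every vertex lies in some bag; for every edge, both endpoints lie together in some bag; and for every vertex, the bags containing it form a connected subtree. Here vertex 5 appears in no bag, so the decomposition is invalid.

No — vertex 5 appears in no bag.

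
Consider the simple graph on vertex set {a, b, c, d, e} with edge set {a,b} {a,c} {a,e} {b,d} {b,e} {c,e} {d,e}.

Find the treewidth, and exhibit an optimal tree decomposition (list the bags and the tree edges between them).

The largest bag has 3 vertices, giving width 2; this decomposition certifies tw(G) ≤ 2. For the lower bound, the 3 vertices {b, d, e} are pairwise adjacent, and any tree decomposition puts a clique entirely inside one bag — forcing width ≥ 2. Therefore the treewidth is 2.

Treewidth 2.
One optimal decomposition is:
Bags: B1 = {a, b, e}  B2 = {b, d, e}  B3 = {a, c, e}
Tree: B1–B2, B1–B3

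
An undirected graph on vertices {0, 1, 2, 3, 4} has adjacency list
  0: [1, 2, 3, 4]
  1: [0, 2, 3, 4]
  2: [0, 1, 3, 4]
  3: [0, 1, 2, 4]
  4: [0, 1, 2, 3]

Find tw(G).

4

A width-4 tree decomposition is:
Bags: B1 = {0, 1, 2, 3, 4}
Tree: (single bag)
A single bag containing all 5 vertices is trivially a valid decomposition of width 4. Conversely, {0, 1, 2, 3, 4} is a clique of size 5, and the vertices of any clique must share a bag in every tree decomposition; so some bag has ≥ 5 vertices and tw(G) ≥ 4. The upper and lower bounds meet at 4, so that is the treewidth.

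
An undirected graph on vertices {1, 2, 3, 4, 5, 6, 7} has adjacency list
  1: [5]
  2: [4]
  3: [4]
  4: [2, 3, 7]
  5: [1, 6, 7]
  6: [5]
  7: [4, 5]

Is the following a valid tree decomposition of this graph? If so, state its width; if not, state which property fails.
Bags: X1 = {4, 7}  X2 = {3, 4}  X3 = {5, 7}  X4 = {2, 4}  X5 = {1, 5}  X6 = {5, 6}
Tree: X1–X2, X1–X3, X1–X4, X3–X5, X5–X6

Yes; width 1.

Every vertex of G appears in some bag (union = {1, 2, 3, 4, 5, 6, 7}); every edge is covered by a bag; and for each vertex v the set of bags containing v is connected in the bag tree. The decomposition is therefore valid. The largest bag has 2 vertices, so the width is 1.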